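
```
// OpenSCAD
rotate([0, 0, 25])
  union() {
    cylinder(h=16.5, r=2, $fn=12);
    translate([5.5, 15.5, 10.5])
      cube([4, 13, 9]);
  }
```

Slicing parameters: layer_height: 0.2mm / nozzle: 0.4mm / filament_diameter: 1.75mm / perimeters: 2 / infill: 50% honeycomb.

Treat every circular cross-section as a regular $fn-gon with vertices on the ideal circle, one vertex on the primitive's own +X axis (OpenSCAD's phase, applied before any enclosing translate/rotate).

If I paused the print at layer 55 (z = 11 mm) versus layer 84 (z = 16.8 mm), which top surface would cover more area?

Layer 55 (z = 11): the r=2 cylinder contributes a regular 12-gon of circumradius 2 (area = (12/2)·2.000²·sin(360°/12) = 12.00 mm²); the 4×13 cube at (5.5, 15.5) contributes its full rectangle (area 52.00 mm²); Merging all regions: the 2 present regions are separate (no shared area or edge), so areas and boundary lengths simply add and each stays a separate island — area = 64.00 mm²; (whole slice rotated 25° about Z — lengths, areas and connectivity unchanged). So its area = 64.00 mm². Layer 84 (z = 16.8): the cylinder does not reach this height (z outside [0, 16.5]); the cube at (5.5, 15.5) is present — its section is the full 4×13 rectangle (area 52.00 mm²); Combining (union): only the 4×13 cube at (5.5, 15.5) is present, so the union is just that shape — area = 52.00 mm²; (rotated 25° about Z; rotation is an isometry so areas/perimeters/island counts are preserved). So its area = 52.00 mm². Layer 55 is larger (64.00 vs 52.00 mm²).

layer 55 (z = 11 mm)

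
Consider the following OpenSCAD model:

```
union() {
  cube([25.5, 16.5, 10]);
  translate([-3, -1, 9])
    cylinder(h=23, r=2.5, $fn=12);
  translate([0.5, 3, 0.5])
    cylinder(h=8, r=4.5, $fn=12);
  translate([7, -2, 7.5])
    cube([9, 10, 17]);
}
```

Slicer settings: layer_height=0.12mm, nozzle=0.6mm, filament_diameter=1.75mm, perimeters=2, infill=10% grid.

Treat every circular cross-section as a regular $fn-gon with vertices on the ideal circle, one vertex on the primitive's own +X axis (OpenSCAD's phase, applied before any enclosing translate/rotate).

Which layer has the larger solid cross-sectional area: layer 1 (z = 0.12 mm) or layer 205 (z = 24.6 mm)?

layer 1 (z = 0.12 mm)

Layer 1 (z = 0.12): the cube (footprint 25.5×16.5) is included at this height (area 420.75 mm²); the cylinder at (-3, -1) does not reach this height (z outside [9, 32]); the cylinder at (0.5, 3) is absent (z outside [0.5, 8.5]); the cube at (7, -2) is not intersected at this z (z outside [7.5, 24.5]); Combining (union): only the 25.5×16.5 cube is present, so the union is just that shape — area = 420.75 mm². So its area = 420.75 mm². Layer 205 (z = 24.6): the cube does not reach this height (z outside [0, 10]); the r=2.5 cylinder at (-3, -1) gives a regular 12-gon of circumradius 2.5 (constant along its height) (area = (12/2)·2.500²·sin(360°/12) = 18.75 mm²); the cylinder at (0.5, 3) is not intersected at this z (z outside [0.5, 8.5]); the cube at (7, -2) does not reach this height (z outside [7.5, 24.5]); Combining (union): only the r=2.5 cylinder at (-3, -1) is present, so the union is just that shape — area = 18.75 mm². So its area = 18.75 mm². Layer 1 is larger (420.75 vs 18.75 mm²).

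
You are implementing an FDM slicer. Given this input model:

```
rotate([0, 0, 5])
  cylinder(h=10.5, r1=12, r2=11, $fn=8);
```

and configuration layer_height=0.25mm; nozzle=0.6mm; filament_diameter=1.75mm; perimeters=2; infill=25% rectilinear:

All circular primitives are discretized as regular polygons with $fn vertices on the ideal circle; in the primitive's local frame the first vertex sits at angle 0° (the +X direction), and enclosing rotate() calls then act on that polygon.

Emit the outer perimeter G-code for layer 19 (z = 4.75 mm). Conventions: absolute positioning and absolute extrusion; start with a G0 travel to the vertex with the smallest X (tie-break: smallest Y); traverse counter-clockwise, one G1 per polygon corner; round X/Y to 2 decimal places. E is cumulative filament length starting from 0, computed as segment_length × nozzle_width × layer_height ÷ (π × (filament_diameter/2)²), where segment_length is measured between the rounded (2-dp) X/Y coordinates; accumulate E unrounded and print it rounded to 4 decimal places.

At z = 4.75 mm: the cone (r1=12→r2=11) has section circumradius 11.548 here — a regular 8-gon; (whole slice rotated 5° about Z — lengths, areas and connectivity unchanged). The outline is a single polygon with 8 vertices. Extrusion per mm of travel: 0.6 × 0.25 / (π × 0.875²) = 0.062363. Accumulating E over each segment gives final E = 4.4090.

G0 X-11.50 Y-1.01 Z4.75
G1 X-7.42 Y-8.85 E0.5512
G1 X1.01 Y-11.50 E1.1022
G1 X8.85 Y-7.42 E1.6534
G1 X11.50 Y1.01 E2.2045
G1 X7.42 Y8.85 E2.7557
G1 X-1.01 Y11.50 E3.3067
G1 X-8.85 Y7.42 E3.8579
G1 X-11.50 Y-1.01 E4.4090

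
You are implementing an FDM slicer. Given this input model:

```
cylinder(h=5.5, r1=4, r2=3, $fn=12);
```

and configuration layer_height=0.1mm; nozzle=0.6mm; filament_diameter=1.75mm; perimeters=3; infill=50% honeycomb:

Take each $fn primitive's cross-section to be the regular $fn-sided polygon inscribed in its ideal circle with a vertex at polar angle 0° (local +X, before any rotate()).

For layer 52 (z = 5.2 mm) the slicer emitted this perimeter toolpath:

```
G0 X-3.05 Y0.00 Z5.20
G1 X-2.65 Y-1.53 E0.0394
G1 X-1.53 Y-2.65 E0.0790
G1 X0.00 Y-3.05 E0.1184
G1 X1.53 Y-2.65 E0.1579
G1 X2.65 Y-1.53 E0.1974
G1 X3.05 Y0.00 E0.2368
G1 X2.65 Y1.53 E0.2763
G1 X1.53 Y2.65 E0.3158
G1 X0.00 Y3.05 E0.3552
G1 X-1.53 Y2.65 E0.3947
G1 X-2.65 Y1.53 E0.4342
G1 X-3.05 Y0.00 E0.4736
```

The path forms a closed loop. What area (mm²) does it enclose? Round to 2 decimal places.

28.03 mm²

Apply the shoelace formula to the sequence of (X, Y) vertices; enclosed area = 28.03 mm².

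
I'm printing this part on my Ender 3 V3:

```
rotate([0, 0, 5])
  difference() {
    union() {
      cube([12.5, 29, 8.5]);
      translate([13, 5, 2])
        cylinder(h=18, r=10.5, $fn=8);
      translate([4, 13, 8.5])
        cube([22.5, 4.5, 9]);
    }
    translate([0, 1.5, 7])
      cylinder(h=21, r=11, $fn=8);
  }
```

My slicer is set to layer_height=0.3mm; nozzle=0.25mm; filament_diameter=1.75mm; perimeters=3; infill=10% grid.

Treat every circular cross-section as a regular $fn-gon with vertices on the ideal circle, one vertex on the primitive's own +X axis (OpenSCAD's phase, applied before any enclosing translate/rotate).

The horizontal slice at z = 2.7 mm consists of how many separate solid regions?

1

At z = 2.7 mm: the cube is present — its section is the full 12.5×29 rectangle; the cylinder at (13, 5): section is a regular 8-gon, circumradius r=10.5; the cube at (4, 13) is absent (z outside [8.5, 17.5]); Combining (union): the regions partially overlap (shared area 117.58 mm²), so overlapping operands fuse into one piece — 1 connected region; the cylinder at (0, 1.5) is absent (z outside [7, 28]); Taking the first minus the rest: none of the subtracted shapes is present at this height, so the result so far is unchanged — 1 connected region; (rotated 5° about Z; rotation is an isometry so areas/perimeters/island counts are preserved). The result has 1 disconnected region.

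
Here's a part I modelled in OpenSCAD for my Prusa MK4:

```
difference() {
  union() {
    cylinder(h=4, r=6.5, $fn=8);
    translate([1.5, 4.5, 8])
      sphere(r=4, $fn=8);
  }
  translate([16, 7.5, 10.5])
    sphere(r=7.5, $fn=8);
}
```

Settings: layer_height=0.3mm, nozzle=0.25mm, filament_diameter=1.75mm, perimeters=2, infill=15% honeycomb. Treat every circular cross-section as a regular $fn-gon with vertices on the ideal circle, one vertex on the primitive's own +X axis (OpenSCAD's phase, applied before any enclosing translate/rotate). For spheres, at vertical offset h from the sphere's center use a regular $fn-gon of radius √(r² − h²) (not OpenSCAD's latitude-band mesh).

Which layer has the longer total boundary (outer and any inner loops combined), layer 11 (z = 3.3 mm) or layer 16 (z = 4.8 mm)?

layer 11 (z = 3.3 mm)

Layer 11 (z = 3.3): the r=6.5 cylinder gives a regular 8-gon of circumradius 6.5 (constant along its height) (perimeter = 2·8·6.500·sin(180°/8) = 39.80 mm); the sphere at (1.5, 4.5) is not intersected at this z (|z−center|=4.700 > r=4); Merging all regions: only the r=6.5 cylinder is present, so the union is just that shape — boundary = 39.80 mm; the r=7.5 sphere at (16, 7.5) contributes a regular 8-gon of circumradius √(7.5²−7.2²) = 2.100 (perimeter = 2·8·2.100·sin(180°/8) = 12.86 mm); After the difference (first − rest): starting from that combined region, the r=7.5 sphere at (16, 7.5) misses the remaining region (no effect) — boundary = 39.80 mm. So its perimeter = 39.80 mm. Layer 16 (z = 4.8): the cylinder is not intersected at this z (z outside [0, 4]); the r=4 sphere at (1.5, 4.5) slices to a regular 8-gon of circumradius 2.400 (√(r²−h²) with h=3.2 from center) (perimeter = 2·8·2.400·sin(180°/8) = 14.70 mm); Merging all regions: only the r=4 sphere at (1.5, 4.5) is present, so the union is just that shape — boundary = 14.70 mm; the sphere at (16, 7.5): section is a regular 8-gon, circumradius = √(r²−h²) = √(7.5²−5.7²) = 4.874 (perimeter = 2·8·4.874·sin(180°/8) = 29.85 mm); Subtracting the remaining from the first: starting from the result so far, the r=7.5 sphere at (16, 7.5) misses the remaining region (no effect) — boundary = 14.70 mm. So its perimeter = 14.70 mm. Layer 11 is larger (39.80 vs 14.70 mm).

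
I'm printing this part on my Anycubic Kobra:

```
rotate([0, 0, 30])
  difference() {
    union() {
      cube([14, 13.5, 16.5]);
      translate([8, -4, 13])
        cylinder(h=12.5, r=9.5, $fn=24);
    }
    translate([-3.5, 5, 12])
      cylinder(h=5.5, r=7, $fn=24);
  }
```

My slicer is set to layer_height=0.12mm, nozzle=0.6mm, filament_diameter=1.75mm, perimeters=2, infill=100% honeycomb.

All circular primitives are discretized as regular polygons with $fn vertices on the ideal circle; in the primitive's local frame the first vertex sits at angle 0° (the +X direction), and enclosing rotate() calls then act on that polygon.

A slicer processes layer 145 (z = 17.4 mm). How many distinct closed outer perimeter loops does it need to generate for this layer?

At z = 17.4 mm: the cube is not intersected at this z (z outside [0, 16.5]); the r=9.5 cylinder at (8, -4) gives a regular 24-gon of circumradius 9.5 (constant along its height); Combining (union): only the r=9.5 cylinder at (8, -4) is present, so the union is just that shape — 1 connected region; the r=7 cylinder at (-3.5, 5) gives a regular 24-gon of circumradius 7 (constant along its height); Taking the first minus the rest: starting from that combined region, the r=7 cylinder at (-3.5, 5) partially overlaps it — only the 8.97 mm² overlap (of its 152.19 mm²) is removed, clipping the outline — 1 connected region; (rotated 30° about Z; rotation is an isometry so areas/perimeters/island counts are preserved). The result has 1 disconnected region.

1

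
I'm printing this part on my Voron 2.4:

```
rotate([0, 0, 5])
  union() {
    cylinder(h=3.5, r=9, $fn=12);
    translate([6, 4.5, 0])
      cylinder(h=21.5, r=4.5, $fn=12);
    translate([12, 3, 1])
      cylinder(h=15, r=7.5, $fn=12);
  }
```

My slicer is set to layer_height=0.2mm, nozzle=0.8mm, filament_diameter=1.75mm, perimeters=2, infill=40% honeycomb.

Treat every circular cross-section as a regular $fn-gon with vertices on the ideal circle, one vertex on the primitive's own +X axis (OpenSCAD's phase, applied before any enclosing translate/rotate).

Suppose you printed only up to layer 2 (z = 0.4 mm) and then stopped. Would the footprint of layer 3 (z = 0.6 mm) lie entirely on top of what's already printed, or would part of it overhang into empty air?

entirely on top

Compare the two slices. At z = 0.4: the r=9 cylinder contributes a regular 12-gon of circumradius 9 (area = (12/2)·9.000²·sin(360°/12) = 243.00 mm²); the r=4.5 cylinder at (6, 4.5) gives a regular 12-gon of circumradius 4.5 (constant along its height) (area = (12/2)·4.500²·sin(360°/12) = 60.75 mm²); the cylinder at (12, 3) does not reach this height (z outside [1, 16]); Combining (union): the regions partially overlap — summed areas 303.75 mm² minus the doubly-counted overlap 38.41 mm² gives 265.34 mm² — area = 265.34 mm²; (whole slice rotated 5° about Z — lengths, areas and connectivity unchanged). At z = 0.6: the cylinder: section is a regular 12-gon, circumradius r=9 (area = (12/2)·9.000²·sin(360°/12) = 243.00 mm²); the r=4.5 cylinder at (6, 4.5) contributes a regular 12-gon of circumradius 4.5 (area = (12/2)·4.500²·sin(360°/12) = 60.75 mm²); the cylinder at (12, 3) is not intersected at this z (z outside [1, 16]); Combining (union): the regions partially overlap — summed areas 303.75 mm² minus the doubly-counted overlap 38.41 mm² gives 265.34 mm² — area = 265.34 mm²; (rotated 5° about Z; rotation is an isometry so areas/perimeters/island counts are preserved). Checking containment: the cross-section at z = 0.6 is a subset of the cross-section at z = 0.4.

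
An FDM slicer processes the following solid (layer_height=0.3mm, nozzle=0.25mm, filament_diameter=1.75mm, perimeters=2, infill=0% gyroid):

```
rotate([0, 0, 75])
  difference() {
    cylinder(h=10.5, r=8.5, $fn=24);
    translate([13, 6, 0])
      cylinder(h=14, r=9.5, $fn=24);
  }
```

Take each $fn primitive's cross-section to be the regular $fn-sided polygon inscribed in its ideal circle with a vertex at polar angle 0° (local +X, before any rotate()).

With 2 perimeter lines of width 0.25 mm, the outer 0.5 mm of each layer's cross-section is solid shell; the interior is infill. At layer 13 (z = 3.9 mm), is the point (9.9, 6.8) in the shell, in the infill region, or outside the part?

outside

At z = 3.9 mm: the cylinder: section is a regular 24-gon, circumradius r=8.5; the r=9.5 cylinder at (13, 6) contributes a regular 24-gon of circumradius 9.5; Subtracting the remaining from the first: starting from the r=8.5 cylinder, the r=9.5 cylinder at (13, 6) partially overlaps it — only the 26.13 mm² overlap (of its 280.30 mm²) is removed, clipping the outline — 1 connected region; (rotated 75° about Z; rotation is an isometry so areas/perimeters/island counts are preserved). Overall, the cross-section is a single solid region. Undo the 75° rotation: the query point maps to (9.131, -7.803) in the un-rotated model frame. The nearest boundary edge runs (7.36, -4.25)→(6.01, -6.01); distance from the point to it = 3.57 mm. The point is not inside any of the regions above, so it lies outside the cross-section (3.57 mm from the nearest boundary).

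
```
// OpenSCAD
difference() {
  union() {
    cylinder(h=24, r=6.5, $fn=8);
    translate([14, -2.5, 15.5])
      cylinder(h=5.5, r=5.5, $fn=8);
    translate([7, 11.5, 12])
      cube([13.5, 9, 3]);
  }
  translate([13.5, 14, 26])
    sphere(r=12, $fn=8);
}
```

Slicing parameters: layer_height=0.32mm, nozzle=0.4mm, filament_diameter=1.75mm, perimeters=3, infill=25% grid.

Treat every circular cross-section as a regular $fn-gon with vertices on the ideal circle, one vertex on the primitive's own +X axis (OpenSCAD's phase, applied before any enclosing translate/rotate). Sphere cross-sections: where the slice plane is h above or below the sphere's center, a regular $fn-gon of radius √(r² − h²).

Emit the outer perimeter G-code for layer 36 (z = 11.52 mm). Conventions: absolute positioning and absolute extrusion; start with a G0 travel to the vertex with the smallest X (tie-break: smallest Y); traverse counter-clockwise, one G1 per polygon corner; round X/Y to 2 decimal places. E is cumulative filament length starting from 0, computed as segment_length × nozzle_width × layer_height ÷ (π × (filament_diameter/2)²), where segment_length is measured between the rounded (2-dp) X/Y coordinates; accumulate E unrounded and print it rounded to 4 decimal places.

At z = 11.52 mm: the cylinder: section is a regular 8-gon, circumradius r=6.5; the cylinder at (14, -2.5) does not reach this height (z outside [15.5, 21]); the cube at (7, 11.5) is absent (z outside [12, 15]); Combining (union): only the r=6.5 cylinder is present, so the union is just that shape — 1 connected region; the sphere at (13.5, 14) is absent (|z−center|=14.480 > r=12); After the difference (first − rest): none of the subtracted shapes is present at this height, so that combined region is unchanged — 1 connected region. The outline is a single polygon with 8 vertices. Extrusion per mm of travel: 0.4 × 0.32 / (π × 0.875²) = 0.053216. Accumulating E over each segment gives final E = 2.1188.

G0 X-6.50 Y0.00 Z11.52
G1 X-4.60 Y-4.60 E0.2649
G1 X0.00 Y-6.50 E0.5297
G1 X4.60 Y-4.60 E0.7946
G1 X6.50 Y0.00 E1.0594
G1 X4.60 Y4.60 E1.3243
G1 X0.00 Y6.50 E1.5891
G1 X-4.60 Y4.60 E1.8540
G1 X-6.50 Y0.00 E2.1188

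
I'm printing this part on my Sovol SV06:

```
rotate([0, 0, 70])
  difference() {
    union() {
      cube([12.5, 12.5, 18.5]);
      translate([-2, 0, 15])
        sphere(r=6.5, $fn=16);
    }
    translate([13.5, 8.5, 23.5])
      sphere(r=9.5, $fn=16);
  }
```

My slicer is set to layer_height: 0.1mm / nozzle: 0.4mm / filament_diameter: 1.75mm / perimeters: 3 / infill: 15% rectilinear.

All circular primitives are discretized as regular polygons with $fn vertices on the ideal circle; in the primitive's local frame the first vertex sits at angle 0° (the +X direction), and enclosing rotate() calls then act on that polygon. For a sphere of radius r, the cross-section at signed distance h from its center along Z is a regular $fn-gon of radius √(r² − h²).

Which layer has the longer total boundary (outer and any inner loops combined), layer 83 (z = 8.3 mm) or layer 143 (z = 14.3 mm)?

layer 143 (z = 14.3 mm)

Layer 83 (z = 8.3): the cube is present — its section is the full 12.5×12.5 rectangle (perimeter 50.00 mm); the sphere at (-2, 0) does not reach this height (|z−center|=6.700 > r=6.5); Combining (union): only the 12.5×12.5 cube is present, so the union is just that shape — boundary = 50.00 mm; the sphere at (13.5, 8.5) does not reach this height (|z−center|=15.200 > r=9.5); Subtracting the remaining from the first: none of the subtracted shapes is present at this height, so that combined region is unchanged — boundary = 50.00 mm; (rotated 70° about Z; rotation is an isometry so areas/perimeters/island counts are preserved). So its perimeter = 50.00 mm. Layer 143 (z = 14.3): the cube is present — its section is the full 12.5×12.5 rectangle (perimeter 50.00 mm); the r=6.5 sphere at (-2, 0) slices to a regular 16-gon of circumradius 6.462 (√(r²−h²) with h=0.7 from center) (perimeter = 2·16·6.462·sin(180°/16) = 40.34 mm); Combining (union): the regions partially overlap (shared area 19.44 mm²), so the edge portions inside another operand are dropped and the merged outline is re-measured after clipping — boundary = 71.77 mm; the r=9.5 sphere at (13.5, 8.5) slices to a regular 16-gon of circumradius 2.369 (√(r²−h²) with h=9.2 from center) (perimeter = 2·16·2.369·sin(180°/16) = 14.79 mm); After the difference (first − rest): starting from the result so far, the r=9.5 sphere at (13.5, 8.5) partially overlaps it — only the 4.05 mm² overlap (of its 17.17 mm²) is removed, clipping the outline — boundary = 72.84 mm; (whole slice rotated 70° about Z — lengths, areas and connectivity unchanged). So its perimeter = 72.84 mm. Layer 143 is larger (72.84 vs 50.00 mm).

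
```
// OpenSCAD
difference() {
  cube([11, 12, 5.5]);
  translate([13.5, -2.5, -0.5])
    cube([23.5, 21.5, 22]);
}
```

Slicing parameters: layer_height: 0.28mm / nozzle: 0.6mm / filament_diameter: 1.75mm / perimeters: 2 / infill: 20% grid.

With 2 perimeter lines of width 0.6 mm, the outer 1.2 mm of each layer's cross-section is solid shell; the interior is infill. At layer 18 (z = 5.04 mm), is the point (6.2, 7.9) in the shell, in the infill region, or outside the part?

At z = 5.04 mm: the cube (footprint 11×12) is included at this height; the cube at (13.5, -2.5) is present — its section is the full 23.5×21.5 rectangle; Subtracting the remaining from the first: starting from the 11×12 cube, the 23.5×21.5 cube at (13.5, -2.5) misses the remaining region (no effect) — 1 connected region. Overall, the cross-section is a single solid region. The nearest boundary edge runs (0.00, 12.00)→(11.00, 12.00); distance from the point to it = 4.10 mm. The point is inside the cross-section and 4.10 mm from the nearest boundary — more than the 1.2 mm shell width (2 × 0.6), so it's in the infill interior.

infill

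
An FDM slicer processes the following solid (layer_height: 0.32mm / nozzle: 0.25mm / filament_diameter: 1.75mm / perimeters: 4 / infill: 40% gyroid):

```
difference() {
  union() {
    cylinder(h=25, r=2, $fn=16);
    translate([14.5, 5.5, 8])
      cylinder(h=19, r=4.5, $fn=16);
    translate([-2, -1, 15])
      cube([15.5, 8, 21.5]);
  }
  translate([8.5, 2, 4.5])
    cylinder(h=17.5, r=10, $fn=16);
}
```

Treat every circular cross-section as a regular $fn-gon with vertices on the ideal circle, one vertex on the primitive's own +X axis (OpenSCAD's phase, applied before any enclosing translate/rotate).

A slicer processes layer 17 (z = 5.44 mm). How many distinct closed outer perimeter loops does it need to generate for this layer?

1

At z = 5.44 mm: the r=2 cylinder gives a regular 16-gon of circumradius 2 (constant along its height); the cylinder at (14.5, 5.5) is absent (z outside [8, 27]); the cube at (-2, -1) is not intersected at this z (z outside [15, 36.5]); Combining (union): only the r=2 cylinder is present, so the union is just that shape — 1 connected region; the cylinder at (8.5, 2): section is a regular 16-gon, circumradius r=10; Taking the first minus the rest: starting from that combined region, the r=10 cylinder at (8.5, 2) partially overlaps it — only the 10.17 mm² overlap (of its 306.15 mm²) is removed, clipping the outline — 1 connected region. The result has 1 disconnected region.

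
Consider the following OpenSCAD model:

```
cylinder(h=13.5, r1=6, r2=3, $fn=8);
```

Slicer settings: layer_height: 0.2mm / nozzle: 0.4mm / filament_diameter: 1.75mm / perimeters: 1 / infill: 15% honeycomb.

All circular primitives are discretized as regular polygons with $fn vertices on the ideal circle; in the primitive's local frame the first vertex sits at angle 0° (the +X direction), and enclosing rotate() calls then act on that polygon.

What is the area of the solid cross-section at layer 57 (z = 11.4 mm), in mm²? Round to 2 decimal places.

33.99 mm²

At z = 11.4 mm: the cone: at t=0.844 of its height the radius interpolates to r₁+(r₂−r₁)t = 3.467, giving a regular 8-gon of that circumradius (area = (8/2)·3.467²·sin(360°/8) = 33.99 mm²). Overall, the cross-section is a single solid region. Net area = 33.99 mm².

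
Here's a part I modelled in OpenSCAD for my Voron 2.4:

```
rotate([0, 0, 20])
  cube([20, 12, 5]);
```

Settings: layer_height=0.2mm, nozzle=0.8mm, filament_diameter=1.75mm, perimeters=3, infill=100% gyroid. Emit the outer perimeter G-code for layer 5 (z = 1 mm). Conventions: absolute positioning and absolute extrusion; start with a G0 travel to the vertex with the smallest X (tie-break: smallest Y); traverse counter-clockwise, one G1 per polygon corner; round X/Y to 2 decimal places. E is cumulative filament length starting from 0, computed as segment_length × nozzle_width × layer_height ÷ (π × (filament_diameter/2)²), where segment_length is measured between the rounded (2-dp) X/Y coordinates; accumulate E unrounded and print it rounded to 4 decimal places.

G0 X-4.10 Y11.28 Z1.00
G1 X0.00 Y0.00 E0.7984
G1 X18.79 Y6.84 E2.1285
G1 X14.69 Y18.12 E2.9269
G1 X-4.10 Y11.28 E4.2571

At z = 1 mm: the cube is present — its section is the full 20×12 rectangle; (rotated 20° about Z; rotation is an isometry so areas/perimeters/island counts are preserved). The outline is a single polygon with 4 vertices. Extrusion per mm of travel: 0.8 × 0.2 / (π × 0.875²) = 0.066520. Accumulating E over each segment gives final E = 4.2571.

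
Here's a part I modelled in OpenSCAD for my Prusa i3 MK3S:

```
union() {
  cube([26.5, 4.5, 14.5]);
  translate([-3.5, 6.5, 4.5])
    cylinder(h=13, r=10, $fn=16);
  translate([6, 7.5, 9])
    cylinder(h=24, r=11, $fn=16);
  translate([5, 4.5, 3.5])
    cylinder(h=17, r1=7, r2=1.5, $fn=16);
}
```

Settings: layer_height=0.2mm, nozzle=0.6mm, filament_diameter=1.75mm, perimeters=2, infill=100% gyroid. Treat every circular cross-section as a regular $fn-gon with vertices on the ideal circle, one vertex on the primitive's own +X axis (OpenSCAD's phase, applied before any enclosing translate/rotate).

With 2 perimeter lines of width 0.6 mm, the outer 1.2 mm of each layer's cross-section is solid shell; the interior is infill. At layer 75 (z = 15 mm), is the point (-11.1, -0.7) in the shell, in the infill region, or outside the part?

At z = 15 mm: the cube is not intersected at this z (z outside [0, 14.5]); the r=10 cylinder at (-3.5, 6.5) gives a regular 16-gon of circumradius 10 (constant along its height); the r=11 cylinder at (6, 7.5) gives a regular 16-gon of circumradius 11 (constant along its height); the cone at (5, 4.5) contributes a regular 16-gon of circumradius 3.279 (interpolated between r1=7 and r2=1.5 at t=0.676); Taking the union: the regions partially overlap (shared area 179.26 mm²), so overlapping operands fuse into one piece — 1 connected region. Overall, the cross-section is a single solid region. The nearest boundary edge runs (-10.57, -0.57)→(-12.74, 2.67); distance from the point to it = 0.51 mm. The point is not inside any of the regions above, so it lies outside the cross-section (0.51 mm from the nearest boundary).

outside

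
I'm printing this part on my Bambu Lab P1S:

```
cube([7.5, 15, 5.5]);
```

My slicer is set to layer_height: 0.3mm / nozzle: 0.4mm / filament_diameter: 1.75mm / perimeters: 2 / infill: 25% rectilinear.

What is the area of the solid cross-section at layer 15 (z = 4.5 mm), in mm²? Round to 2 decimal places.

112.50 mm²

At z = 4.5 mm: the 7.5×15 cube contributes its full rectangle (area 112.50 mm²). Overall, the cross-section is a single solid region. Net area = 112.50 mm².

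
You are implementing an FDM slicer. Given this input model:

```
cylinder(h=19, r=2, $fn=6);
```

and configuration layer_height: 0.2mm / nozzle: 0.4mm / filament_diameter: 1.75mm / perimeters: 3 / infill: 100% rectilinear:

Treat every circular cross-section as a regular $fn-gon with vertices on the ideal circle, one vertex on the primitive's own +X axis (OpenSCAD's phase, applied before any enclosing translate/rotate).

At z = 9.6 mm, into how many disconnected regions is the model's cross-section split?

1

At z = 9.6 mm: the cylinder: section is a regular 6-gon, circumradius r=2. The result has 1 disconnected region.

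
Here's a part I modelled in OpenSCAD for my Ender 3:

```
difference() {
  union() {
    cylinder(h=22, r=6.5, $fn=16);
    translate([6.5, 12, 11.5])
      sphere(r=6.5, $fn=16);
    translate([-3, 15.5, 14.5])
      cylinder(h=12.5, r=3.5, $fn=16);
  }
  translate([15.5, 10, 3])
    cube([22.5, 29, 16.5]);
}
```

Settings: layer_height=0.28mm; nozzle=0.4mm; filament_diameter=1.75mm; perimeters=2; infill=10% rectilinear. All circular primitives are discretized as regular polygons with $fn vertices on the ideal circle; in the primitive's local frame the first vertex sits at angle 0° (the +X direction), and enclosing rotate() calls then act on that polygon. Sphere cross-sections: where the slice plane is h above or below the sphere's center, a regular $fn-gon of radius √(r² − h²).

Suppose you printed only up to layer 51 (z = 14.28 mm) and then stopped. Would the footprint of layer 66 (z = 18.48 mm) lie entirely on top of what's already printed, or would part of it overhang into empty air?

part overhangs

Compare the two slices. At z = 14.28: the r=6.5 cylinder gives a regular 16-gon of circumradius 6.5 (constant along its height) (area = (16/2)·6.500²·sin(360°/16) = 129.35 mm²); the r=6.5 sphere at (6.5, 12) slices to a regular 16-gon of circumradius 5.876 (√(r²−h²) with h=2.78 from center) (area = (16/2)·5.876²·sin(360°/16) = 105.69 mm²); the cylinder at (-3, 15.5) does not reach this height (z outside [14.5, 27]); Combining (union): the 2 present regions are separate (no shared area or edge), so areas and boundary lengths simply add and each stays a separate island — area = 235.03 mm²; the cube at (15.5, 10) (footprint 22.5×29) is included at this height (area 652.50 mm²); Taking the first minus the rest: starting from the result so far (235.03 mm²), the 22.5×29 cube at (15.5, 10) misses the remaining region (no effect) — area = 235.03 mm². At z = 18.48: the cylinder: section is a regular 16-gon, circumradius r=6.5 (area = (16/2)·6.500²·sin(360°/16) = 129.35 mm²); the sphere at (6.5, 12) is absent (|z−center|=6.980 > r=6.5); the r=3.5 cylinder at (-3, 15.5) contributes a regular 16-gon of circumradius 3.5 (area = (16/2)·3.500²·sin(360°/16) = 37.50 mm²); Taking the union: the 2 present regions are separate (no shared area or edge), so areas and boundary lengths simply add and each stays a separate island — area = 166.85 mm²; the cube at (15.5, 10) is present — its section is the full 22.5×29 rectangle (area 652.50 mm²); After the difference (first − rest): starting from that combined region (166.85 mm²), the 22.5×29 cube at (15.5, 10) misses the remaining region (no effect) — area = 166.85 mm². Checking containment: at z = 18.48 the cross-section extends beyond the z = 14.28 cross-section by about 37.50 mm².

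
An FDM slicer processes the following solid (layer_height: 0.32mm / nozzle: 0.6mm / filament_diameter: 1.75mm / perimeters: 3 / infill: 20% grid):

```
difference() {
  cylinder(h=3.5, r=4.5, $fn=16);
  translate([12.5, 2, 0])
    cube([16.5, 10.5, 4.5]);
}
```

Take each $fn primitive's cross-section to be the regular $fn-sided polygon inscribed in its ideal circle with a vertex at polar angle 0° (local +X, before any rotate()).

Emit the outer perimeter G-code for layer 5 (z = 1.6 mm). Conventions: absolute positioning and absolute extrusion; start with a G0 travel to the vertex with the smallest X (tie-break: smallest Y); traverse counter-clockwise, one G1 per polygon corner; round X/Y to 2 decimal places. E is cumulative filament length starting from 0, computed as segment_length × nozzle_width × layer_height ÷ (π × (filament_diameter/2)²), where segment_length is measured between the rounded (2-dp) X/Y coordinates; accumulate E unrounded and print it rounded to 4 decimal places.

G0 X-4.50 Y0.00 Z1.60
G1 X-4.16 Y-1.72 E0.1400
G1 X-3.18 Y-3.18 E0.2803
G1 X-1.72 Y-4.16 E0.4207
G1 X0.00 Y-4.50 E0.5606
G1 X1.72 Y-4.16 E0.7006
G1 X3.18 Y-3.18 E0.8410
G1 X4.16 Y-1.72 E0.9813
G1 X4.50 Y0.00 E1.1213
G1 X4.16 Y1.72 E1.2612
G1 X3.18 Y3.18 E1.4016
G1 X1.72 Y4.16 E1.5420
G1 X0.00 Y4.50 E1.6819
G1 X-1.72 Y4.16 E1.8219
G1 X-3.18 Y3.18 E1.9622
G1 X-4.16 Y1.72 E2.1026
G1 X-4.50 Y0.00 E2.2425

At z = 1.6 mm: the cylinder: section is a regular 16-gon, circumradius r=4.5; the 16.5×10.5 cube at (12.5, 2) contributes its full rectangle; Taking the first minus the rest: starting from the r=4.5 cylinder, the 16.5×10.5 cube at (12.5, 2) misses the remaining region (no effect) — 1 connected region. The outline is a single polygon with 16 vertices. Extrusion per mm of travel: 0.6 × 0.32 / (π × 0.875²) = 0.079824. Accumulating E over each segment gives final E = 2.2425.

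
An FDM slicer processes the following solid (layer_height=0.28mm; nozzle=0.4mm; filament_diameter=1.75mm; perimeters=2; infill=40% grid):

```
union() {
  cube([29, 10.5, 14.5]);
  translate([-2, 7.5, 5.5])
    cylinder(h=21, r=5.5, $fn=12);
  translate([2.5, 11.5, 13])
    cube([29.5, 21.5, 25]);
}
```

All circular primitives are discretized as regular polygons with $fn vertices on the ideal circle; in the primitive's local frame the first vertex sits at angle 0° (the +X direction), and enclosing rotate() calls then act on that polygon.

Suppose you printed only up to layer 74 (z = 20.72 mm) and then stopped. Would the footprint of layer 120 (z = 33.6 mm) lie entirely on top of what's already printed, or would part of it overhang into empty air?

entirely on top

Compare the two slices. At z = 20.72: the cube does not reach this height (z outside [0, 14.5]); the r=5.5 cylinder at (-2, 7.5) contributes a regular 12-gon of circumradius 5.5 (area = (12/2)·5.500²·sin(360°/12) = 90.75 mm²); the cube at (2.5, 11.5) (footprint 29.5×21.5) is included at this height (area 634.25 mm²); Combining (union): the 2 present regions are separate (no shared area or edge), so areas and boundary lengths simply add and each stays a separate island — area = 725.00 mm². At z = 33.6: the cube is not intersected at this z (z outside [0, 14.5]); the cylinder at (-2, 7.5) is absent (z outside [5.5, 26.5]); the cube at (2.5, 11.5) is present — its section is the full 29.5×21.5 rectangle (area 634.25 mm²); Merging all regions: only the 29.5×21.5 cube at (2.5, 11.5) is present, so the union is just that shape — area = 634.25 mm². Checking containment: the cross-section at z = 33.6 is a subset of the cross-section at z = 20.72.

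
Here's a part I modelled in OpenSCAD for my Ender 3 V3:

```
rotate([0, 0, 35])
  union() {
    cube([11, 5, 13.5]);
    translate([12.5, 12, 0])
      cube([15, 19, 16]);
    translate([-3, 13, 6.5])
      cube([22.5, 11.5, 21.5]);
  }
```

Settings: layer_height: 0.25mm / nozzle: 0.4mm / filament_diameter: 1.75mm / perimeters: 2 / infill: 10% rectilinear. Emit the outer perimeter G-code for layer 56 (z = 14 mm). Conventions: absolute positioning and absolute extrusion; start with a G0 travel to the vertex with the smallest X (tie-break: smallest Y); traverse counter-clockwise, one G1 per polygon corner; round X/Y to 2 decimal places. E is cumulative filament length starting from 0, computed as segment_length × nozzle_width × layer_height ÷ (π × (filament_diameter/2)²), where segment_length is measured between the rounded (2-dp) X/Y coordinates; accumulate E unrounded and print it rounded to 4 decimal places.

At z = 14 mm: the cube is absent (z outside [0, 13.5]); the 15×19 cube at (12.5, 12) contributes its full rectangle; the cube at (-3, 13) (footprint 22.5×11.5) is included at this height; Taking the union: the regions partially overlap (shared area 80.50 mm²), so overlapping operands fuse into one piece — 1 connected region; (rotated 35° about Z; rotation is an isometry so areas/perimeters/island counts are preserved). The outline is a single polygon with 8 vertices. Extrusion per mm of travel: 0.4 × 0.25 / (π × 0.875²) = 0.041575. Accumulating E over each segment gives final E = 4.1159.

G0 X-16.51 Y18.35 Z14.00
G1 X-9.91 Y8.93 E0.4782
G1 X2.78 Y17.82 E1.1224
G1 X3.36 Y17.00 E1.1641
G1 X15.64 Y25.60 E1.7874
G1 X4.75 Y41.17 E2.5774
G1 X-7.54 Y32.56 E3.2012
G1 X-3.81 Y27.24 E3.4714
G1 X-16.51 Y18.35 E4.1159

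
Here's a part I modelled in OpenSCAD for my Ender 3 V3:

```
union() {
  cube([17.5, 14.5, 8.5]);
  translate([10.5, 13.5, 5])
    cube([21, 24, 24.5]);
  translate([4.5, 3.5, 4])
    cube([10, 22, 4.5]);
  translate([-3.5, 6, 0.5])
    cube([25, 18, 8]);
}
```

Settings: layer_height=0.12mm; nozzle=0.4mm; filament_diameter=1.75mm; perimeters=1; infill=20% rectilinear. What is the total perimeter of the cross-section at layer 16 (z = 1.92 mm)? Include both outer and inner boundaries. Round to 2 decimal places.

At z = 1.92 mm: the cube is present — its section is the full 17.5×14.5 rectangle (perimeter 64.00 mm); the cube at (10.5, 13.5) does not reach this height (z outside [5, 29.5]); the cube at (4.5, 3.5) does not reach this height (z outside [4, 8.5]); the cube at (-3.5, 6) (footprint 25×18) is included at this height (perimeter 86.00 mm); Combining (union): the regions partially overlap (shared area 148.75 mm²), so the edge portions inside another operand are dropped and the merged outline is re-measured after clipping — boundary = 98.00 mm. Overall, the cross-section is a single solid region. Total boundary length (outer) = 98.00 mm.

98.00 mm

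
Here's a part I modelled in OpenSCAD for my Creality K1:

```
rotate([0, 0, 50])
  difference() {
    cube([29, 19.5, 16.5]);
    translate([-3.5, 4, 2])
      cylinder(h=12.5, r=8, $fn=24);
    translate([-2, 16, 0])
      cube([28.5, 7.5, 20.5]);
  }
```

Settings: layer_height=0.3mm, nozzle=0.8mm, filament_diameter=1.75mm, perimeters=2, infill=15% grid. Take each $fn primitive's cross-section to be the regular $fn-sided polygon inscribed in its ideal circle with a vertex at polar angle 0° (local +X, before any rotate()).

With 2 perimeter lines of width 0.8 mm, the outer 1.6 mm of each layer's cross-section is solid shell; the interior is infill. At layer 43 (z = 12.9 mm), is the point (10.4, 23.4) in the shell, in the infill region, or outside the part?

infill

At z = 12.9 mm: the cube (footprint 29×19.5) is included at this height; the r=8 cylinder at (-3.5, 4) gives a regular 24-gon of circumradius 8 (constant along its height); the cube at (-2, 16) (footprint 28.5×7.5) is included at this height; Subtracting the remaining from the first: starting from the 29×19.5 cube, the r=8 cylinder at (-3.5, 4) partially overlaps it — only the 39.21 mm² overlap (of its 198.77 mm²) is removed, clipping the outline; the 28.5×7.5 cube at (-2, 16) partially overlaps it — only the 92.75 mm² overlap (of its 213.75 mm²) is removed, clipping the outline — 1 connected region; (whole slice rotated 50° about Z — lengths, areas and connectivity unchanged). Overall, the cross-section is a single solid region. Undo the 50° rotation: the query point maps to (24.610, 7.074) in the un-rotated model frame. The nearest boundary edge runs (29.00, 19.50)→(29.00, 0.00); distance from the point to it = 4.39 mm. The point is inside the cross-section and 4.39 mm from the nearest boundary — more than the 1.6 mm shell width (2 × 0.8), so it's in the infill interior.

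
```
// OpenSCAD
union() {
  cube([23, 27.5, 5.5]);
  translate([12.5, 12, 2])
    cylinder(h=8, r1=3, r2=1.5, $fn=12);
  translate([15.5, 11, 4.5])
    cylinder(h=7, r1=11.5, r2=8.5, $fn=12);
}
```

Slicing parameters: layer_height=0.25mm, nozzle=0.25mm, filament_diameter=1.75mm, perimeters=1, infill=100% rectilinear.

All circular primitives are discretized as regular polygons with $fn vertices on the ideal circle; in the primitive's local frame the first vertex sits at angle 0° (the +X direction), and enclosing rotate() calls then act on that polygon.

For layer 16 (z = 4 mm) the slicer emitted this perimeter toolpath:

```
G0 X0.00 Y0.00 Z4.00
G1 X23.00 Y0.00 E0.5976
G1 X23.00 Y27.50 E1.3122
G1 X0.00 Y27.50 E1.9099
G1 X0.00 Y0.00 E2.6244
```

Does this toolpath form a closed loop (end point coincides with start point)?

yes

Start point (G0): (0.00, 0.00). End point (last G1): the path returns to the start — closed.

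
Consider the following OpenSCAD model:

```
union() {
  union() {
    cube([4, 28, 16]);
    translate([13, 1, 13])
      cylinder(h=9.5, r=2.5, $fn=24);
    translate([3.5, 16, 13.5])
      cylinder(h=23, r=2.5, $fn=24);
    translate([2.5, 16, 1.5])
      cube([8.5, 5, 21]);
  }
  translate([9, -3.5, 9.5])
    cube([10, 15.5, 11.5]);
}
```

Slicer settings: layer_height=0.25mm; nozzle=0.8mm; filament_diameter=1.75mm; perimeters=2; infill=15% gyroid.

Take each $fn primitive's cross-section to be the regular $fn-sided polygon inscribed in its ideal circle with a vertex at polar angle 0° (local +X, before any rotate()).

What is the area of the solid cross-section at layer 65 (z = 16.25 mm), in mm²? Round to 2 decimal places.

At z = 16.25 mm: the cube does not reach this height (z outside [0, 16]); the r=2.5 cylinder at (13, 1) gives a regular 24-gon of circumradius 2.5 (constant along its height) (area = (24/2)·2.500²·sin(360°/24) = 19.41 mm²); the cylinder at (3.5, 16): section is a regular 24-gon, circumradius r=2.5 (area = (24/2)·2.500²·sin(360°/24) = 19.41 mm²); the 8.5×5 cube at (2.5, 16) contributes its full rectangle (area 42.50 mm²); Combining (union): the regions partially overlap — summed areas 81.32 mm² minus the doubly-counted overlap 7.27 mm² gives 74.05 mm² — area = 74.05 mm²; the cube at (9, -3.5) is present — its section is the full 10×15.5 rectangle (area 155.00 mm²); Combining (union): the regions partially overlap — summed areas 229.05 mm² minus the doubly-counted overlap 19.41 mm² gives 209.64 mm² — area = 209.64 mm². Overall, the cross-section has 2 separate islands. Net area = 209.64 mm².

209.64 mm²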